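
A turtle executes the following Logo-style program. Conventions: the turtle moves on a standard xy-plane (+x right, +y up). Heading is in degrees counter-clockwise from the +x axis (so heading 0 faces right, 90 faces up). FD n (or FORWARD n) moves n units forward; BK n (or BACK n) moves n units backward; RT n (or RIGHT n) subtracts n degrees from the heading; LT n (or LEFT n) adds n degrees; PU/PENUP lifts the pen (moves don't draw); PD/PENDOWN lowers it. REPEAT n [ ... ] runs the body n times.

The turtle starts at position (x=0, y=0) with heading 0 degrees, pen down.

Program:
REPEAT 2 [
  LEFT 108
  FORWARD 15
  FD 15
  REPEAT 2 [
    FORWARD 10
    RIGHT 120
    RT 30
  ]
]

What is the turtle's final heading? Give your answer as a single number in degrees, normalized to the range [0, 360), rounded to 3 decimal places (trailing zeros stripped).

Executing turtle program step by step:
Start: pos=(0,0), heading=0, pen down
REPEAT 2 [
  -- iteration 1/2 --
  LT 108: heading 0 -> 108
  FD 15: (0,0) -> (-4.635,14.266) [heading=108, draw]
  FD 15: (-4.635,14.266) -> (-9.271,28.532) [heading=108, draw]
  REPEAT 2 [
    -- iteration 1/2 --
    FD 10: (-9.271,28.532) -> (-12.361,38.042) [heading=108, draw]
    RT 120: heading 108 -> 348
    RT 30: heading 348 -> 318
    -- iteration 2/2 --
    FD 10: (-12.361,38.042) -> (-4.929,31.351) [heading=318, draw]
    RT 120: heading 318 -> 198
    RT 30: heading 198 -> 168
  ]
  -- iteration 2/2 --
  LT 108: heading 168 -> 276
  FD 15: (-4.929,31.351) -> (-3.361,16.433) [heading=276, draw]
  FD 15: (-3.361,16.433) -> (-1.793,1.515) [heading=276, draw]
  REPEAT 2 [
    -- iteration 1/2 --
    FD 10: (-1.793,1.515) -> (-0.748,-8.43) [heading=276, draw]
    RT 120: heading 276 -> 156
    RT 30: heading 156 -> 126
    -- iteration 2/2 --
    FD 10: (-0.748,-8.43) -> (-6.626,-0.34) [heading=126, draw]
    RT 120: heading 126 -> 6
    RT 30: heading 6 -> 336
  ]
]
Final: pos=(-6.626,-0.34), heading=336, 8 segment(s) drawn

Answer: 336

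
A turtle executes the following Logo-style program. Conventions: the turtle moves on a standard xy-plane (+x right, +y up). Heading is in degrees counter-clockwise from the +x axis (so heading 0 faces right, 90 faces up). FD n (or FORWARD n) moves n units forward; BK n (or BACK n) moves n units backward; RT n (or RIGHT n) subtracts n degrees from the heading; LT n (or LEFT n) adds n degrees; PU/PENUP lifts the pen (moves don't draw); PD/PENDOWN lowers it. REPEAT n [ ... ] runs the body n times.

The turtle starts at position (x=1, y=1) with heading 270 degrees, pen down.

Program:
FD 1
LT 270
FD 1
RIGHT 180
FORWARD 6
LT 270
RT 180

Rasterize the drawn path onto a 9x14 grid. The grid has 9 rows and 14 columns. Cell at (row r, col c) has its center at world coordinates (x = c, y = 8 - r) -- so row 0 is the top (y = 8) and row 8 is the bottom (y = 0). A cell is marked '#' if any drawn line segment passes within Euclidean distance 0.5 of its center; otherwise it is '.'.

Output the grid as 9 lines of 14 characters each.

Segment 0: (1,1) -> (1,0)
Segment 1: (1,0) -> (-0,0)
Segment 2: (-0,0) -> (6,-0)

Answer: ..............
..............
..............
..............
..............
..............
..............
.#............
#######.......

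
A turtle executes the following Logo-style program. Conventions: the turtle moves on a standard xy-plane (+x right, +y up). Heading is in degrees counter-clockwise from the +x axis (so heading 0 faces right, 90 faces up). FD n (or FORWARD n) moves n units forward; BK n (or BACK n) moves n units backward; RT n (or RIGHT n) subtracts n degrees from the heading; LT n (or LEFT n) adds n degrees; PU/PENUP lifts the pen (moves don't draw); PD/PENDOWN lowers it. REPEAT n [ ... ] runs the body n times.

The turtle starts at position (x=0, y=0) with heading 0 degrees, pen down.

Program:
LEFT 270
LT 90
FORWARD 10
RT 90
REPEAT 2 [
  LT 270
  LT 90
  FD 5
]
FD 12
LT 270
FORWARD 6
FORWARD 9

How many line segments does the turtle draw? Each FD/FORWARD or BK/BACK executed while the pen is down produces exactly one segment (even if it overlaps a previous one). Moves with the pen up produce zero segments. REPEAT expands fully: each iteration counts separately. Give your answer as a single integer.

Answer: 6

Derivation:
Executing turtle program step by step:
Start: pos=(0,0), heading=0, pen down
LT 270: heading 0 -> 270
LT 90: heading 270 -> 0
FD 10: (0,0) -> (10,0) [heading=0, draw]
RT 90: heading 0 -> 270
REPEAT 2 [
  -- iteration 1/2 --
  LT 270: heading 270 -> 180
  LT 90: heading 180 -> 270
  FD 5: (10,0) -> (10,-5) [heading=270, draw]
  -- iteration 2/2 --
  LT 270: heading 270 -> 180
  LT 90: heading 180 -> 270
  FD 5: (10,-5) -> (10,-10) [heading=270, draw]
]
FD 12: (10,-10) -> (10,-22) [heading=270, draw]
LT 270: heading 270 -> 180
FD 6: (10,-22) -> (4,-22) [heading=180, draw]
FD 9: (4,-22) -> (-5,-22) [heading=180, draw]
Final: pos=(-5,-22), heading=180, 6 segment(s) drawn
Segments drawn: 6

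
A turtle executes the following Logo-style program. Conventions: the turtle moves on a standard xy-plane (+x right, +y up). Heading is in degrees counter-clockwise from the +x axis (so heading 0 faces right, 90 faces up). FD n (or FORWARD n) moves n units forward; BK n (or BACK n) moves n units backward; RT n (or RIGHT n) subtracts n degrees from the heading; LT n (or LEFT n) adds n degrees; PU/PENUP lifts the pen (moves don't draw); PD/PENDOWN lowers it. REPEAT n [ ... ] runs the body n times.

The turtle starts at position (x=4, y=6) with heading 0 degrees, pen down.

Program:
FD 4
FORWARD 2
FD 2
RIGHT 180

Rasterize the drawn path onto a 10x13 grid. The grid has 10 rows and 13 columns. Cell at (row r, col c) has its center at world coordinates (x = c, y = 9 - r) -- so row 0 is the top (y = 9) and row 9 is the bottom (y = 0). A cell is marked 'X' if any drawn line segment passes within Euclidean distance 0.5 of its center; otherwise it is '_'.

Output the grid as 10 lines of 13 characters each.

Segment 0: (4,6) -> (8,6)
Segment 1: (8,6) -> (10,6)
Segment 2: (10,6) -> (12,6)

Answer: _____________
_____________
_____________
____XXXXXXXXX
_____________
_____________
_____________
_____________
_____________
_____________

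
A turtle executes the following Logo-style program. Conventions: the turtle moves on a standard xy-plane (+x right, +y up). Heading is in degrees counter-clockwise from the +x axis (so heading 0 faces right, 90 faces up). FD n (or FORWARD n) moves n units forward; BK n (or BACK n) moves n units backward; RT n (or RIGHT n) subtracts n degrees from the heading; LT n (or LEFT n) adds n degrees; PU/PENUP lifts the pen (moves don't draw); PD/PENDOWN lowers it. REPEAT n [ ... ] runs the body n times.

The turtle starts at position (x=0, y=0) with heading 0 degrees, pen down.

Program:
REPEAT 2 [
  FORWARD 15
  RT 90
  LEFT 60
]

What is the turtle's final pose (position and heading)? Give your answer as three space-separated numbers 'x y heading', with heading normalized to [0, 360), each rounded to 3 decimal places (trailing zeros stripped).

Answer: 27.99 -7.5 300

Derivation:
Executing turtle program step by step:
Start: pos=(0,0), heading=0, pen down
REPEAT 2 [
  -- iteration 1/2 --
  FD 15: (0,0) -> (15,0) [heading=0, draw]
  RT 90: heading 0 -> 270
  LT 60: heading 270 -> 330
  -- iteration 2/2 --
  FD 15: (15,0) -> (27.99,-7.5) [heading=330, draw]
  RT 90: heading 330 -> 240
  LT 60: heading 240 -> 300
]
Final: pos=(27.99,-7.5), heading=300, 2 segment(s) drawn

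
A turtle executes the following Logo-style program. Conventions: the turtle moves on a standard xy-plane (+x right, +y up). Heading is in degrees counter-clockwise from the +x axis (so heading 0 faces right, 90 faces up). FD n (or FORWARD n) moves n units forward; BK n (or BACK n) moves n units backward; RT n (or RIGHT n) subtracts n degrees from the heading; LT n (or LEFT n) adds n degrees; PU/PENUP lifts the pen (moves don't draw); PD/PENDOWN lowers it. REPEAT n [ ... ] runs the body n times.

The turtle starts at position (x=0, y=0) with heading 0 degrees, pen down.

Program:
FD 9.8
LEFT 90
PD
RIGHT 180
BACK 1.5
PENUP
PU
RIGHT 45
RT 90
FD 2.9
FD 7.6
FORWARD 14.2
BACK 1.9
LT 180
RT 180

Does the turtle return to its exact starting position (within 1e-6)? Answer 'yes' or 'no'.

Answer: no

Derivation:
Executing turtle program step by step:
Start: pos=(0,0), heading=0, pen down
FD 9.8: (0,0) -> (9.8,0) [heading=0, draw]
LT 90: heading 0 -> 90
PD: pen down
RT 180: heading 90 -> 270
BK 1.5: (9.8,0) -> (9.8,1.5) [heading=270, draw]
PU: pen up
PU: pen up
RT 45: heading 270 -> 225
RT 90: heading 225 -> 135
FD 2.9: (9.8,1.5) -> (7.749,3.551) [heading=135, move]
FD 7.6: (7.749,3.551) -> (2.375,8.925) [heading=135, move]
FD 14.2: (2.375,8.925) -> (-7.666,18.966) [heading=135, move]
BK 1.9: (-7.666,18.966) -> (-6.322,17.622) [heading=135, move]
LT 180: heading 135 -> 315
RT 180: heading 315 -> 135
Final: pos=(-6.322,17.622), heading=135, 2 segment(s) drawn

Start position: (0, 0)
Final position: (-6.322, 17.622)
Distance = 18.722; >= 1e-6 -> NOT closed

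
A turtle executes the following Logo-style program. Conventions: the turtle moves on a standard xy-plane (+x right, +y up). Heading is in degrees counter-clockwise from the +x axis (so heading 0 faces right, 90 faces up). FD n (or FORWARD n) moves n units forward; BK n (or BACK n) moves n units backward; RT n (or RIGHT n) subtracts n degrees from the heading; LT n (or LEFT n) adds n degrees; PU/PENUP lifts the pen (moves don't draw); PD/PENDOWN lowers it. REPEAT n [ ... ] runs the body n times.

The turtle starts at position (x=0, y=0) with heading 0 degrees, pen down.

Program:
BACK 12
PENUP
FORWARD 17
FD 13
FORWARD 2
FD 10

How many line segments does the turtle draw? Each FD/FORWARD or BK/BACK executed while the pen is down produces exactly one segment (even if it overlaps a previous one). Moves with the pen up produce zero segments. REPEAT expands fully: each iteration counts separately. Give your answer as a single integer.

Executing turtle program step by step:
Start: pos=(0,0), heading=0, pen down
BK 12: (0,0) -> (-12,0) [heading=0, draw]
PU: pen up
FD 17: (-12,0) -> (5,0) [heading=0, move]
FD 13: (5,0) -> (18,0) [heading=0, move]
FD 2: (18,0) -> (20,0) [heading=0, move]
FD 10: (20,0) -> (30,0) [heading=0, move]
Final: pos=(30,0), heading=0, 1 segment(s) drawn
Segments drawn: 1

Answer: 1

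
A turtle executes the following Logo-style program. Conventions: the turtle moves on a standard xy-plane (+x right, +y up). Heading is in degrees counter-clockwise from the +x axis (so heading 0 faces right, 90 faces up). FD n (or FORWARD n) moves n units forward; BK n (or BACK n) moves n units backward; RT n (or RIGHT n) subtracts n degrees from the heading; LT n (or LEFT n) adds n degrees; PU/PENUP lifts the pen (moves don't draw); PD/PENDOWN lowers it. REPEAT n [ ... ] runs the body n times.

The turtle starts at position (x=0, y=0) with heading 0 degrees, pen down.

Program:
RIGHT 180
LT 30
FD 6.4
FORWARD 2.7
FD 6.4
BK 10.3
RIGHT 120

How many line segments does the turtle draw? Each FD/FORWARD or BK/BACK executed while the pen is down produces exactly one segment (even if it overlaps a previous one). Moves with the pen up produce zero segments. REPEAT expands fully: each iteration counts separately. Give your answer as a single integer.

Executing turtle program step by step:
Start: pos=(0,0), heading=0, pen down
RT 180: heading 0 -> 180
LT 30: heading 180 -> 210
FD 6.4: (0,0) -> (-5.543,-3.2) [heading=210, draw]
FD 2.7: (-5.543,-3.2) -> (-7.881,-4.55) [heading=210, draw]
FD 6.4: (-7.881,-4.55) -> (-13.423,-7.75) [heading=210, draw]
BK 10.3: (-13.423,-7.75) -> (-4.503,-2.6) [heading=210, draw]
RT 120: heading 210 -> 90
Final: pos=(-4.503,-2.6), heading=90, 4 segment(s) drawn
Segments drawn: 4

Answer: 4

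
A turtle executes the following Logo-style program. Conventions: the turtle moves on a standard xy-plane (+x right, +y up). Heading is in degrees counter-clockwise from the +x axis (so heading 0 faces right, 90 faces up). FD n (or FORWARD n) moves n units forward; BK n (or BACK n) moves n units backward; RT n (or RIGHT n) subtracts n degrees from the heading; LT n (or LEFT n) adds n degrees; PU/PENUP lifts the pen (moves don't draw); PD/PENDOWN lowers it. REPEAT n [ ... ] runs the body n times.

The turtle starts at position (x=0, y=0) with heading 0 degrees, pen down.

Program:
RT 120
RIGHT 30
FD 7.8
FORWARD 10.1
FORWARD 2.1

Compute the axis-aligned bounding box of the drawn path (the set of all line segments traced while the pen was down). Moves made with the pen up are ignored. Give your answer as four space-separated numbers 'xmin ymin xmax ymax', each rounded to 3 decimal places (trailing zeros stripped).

Executing turtle program step by step:
Start: pos=(0,0), heading=0, pen down
RT 120: heading 0 -> 240
RT 30: heading 240 -> 210
FD 7.8: (0,0) -> (-6.755,-3.9) [heading=210, draw]
FD 10.1: (-6.755,-3.9) -> (-15.502,-8.95) [heading=210, draw]
FD 2.1: (-15.502,-8.95) -> (-17.321,-10) [heading=210, draw]
Final: pos=(-17.321,-10), heading=210, 3 segment(s) drawn

Segment endpoints: x in {-17.321, -15.502, -6.755, 0}, y in {-10, -8.95, -3.9, 0}
xmin=-17.321, ymin=-10, xmax=0, ymax=0

Answer: -17.321 -10 0 0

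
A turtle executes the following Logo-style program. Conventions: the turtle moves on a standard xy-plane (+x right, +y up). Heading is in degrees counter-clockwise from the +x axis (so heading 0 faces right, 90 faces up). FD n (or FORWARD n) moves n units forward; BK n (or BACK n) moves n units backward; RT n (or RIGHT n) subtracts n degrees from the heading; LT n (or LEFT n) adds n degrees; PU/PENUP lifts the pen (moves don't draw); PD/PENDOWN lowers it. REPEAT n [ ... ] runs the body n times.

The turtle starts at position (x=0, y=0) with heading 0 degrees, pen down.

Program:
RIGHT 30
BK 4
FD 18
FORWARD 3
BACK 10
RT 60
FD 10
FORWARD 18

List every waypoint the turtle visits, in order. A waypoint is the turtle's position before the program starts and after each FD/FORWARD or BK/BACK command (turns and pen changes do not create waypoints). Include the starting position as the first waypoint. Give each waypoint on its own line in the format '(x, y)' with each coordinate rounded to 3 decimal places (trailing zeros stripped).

Answer: (0, 0)
(-3.464, 2)
(12.124, -7)
(14.722, -8.5)
(6.062, -3.5)
(6.062, -13.5)
(6.062, -31.5)

Derivation:
Executing turtle program step by step:
Start: pos=(0,0), heading=0, pen down
RT 30: heading 0 -> 330
BK 4: (0,0) -> (-3.464,2) [heading=330, draw]
FD 18: (-3.464,2) -> (12.124,-7) [heading=330, draw]
FD 3: (12.124,-7) -> (14.722,-8.5) [heading=330, draw]
BK 10: (14.722,-8.5) -> (6.062,-3.5) [heading=330, draw]
RT 60: heading 330 -> 270
FD 10: (6.062,-3.5) -> (6.062,-13.5) [heading=270, draw]
FD 18: (6.062,-13.5) -> (6.062,-31.5) [heading=270, draw]
Final: pos=(6.062,-31.5), heading=270, 6 segment(s) drawn
Waypoints (7 total):
(0, 0)
(-3.464, 2)
(12.124, -7)
(14.722, -8.5)
(6.062, -3.5)
(6.062, -13.5)
(6.062, -31.5)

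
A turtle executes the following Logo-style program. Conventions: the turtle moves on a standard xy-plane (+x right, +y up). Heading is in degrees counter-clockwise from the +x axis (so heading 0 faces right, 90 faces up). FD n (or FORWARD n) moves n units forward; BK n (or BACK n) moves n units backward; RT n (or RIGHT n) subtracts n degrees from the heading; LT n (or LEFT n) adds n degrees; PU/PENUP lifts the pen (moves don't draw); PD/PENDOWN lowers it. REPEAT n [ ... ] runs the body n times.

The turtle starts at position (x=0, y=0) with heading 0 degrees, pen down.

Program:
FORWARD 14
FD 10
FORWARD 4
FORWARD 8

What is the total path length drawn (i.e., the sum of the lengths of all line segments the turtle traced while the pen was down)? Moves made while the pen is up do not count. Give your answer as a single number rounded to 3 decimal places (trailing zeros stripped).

Answer: 36

Derivation:
Executing turtle program step by step:
Start: pos=(0,0), heading=0, pen down
FD 14: (0,0) -> (14,0) [heading=0, draw]
FD 10: (14,0) -> (24,0) [heading=0, draw]
FD 4: (24,0) -> (28,0) [heading=0, draw]
FD 8: (28,0) -> (36,0) [heading=0, draw]
Final: pos=(36,0), heading=0, 4 segment(s) drawn

Segment lengths:
  seg 1: (0,0) -> (14,0), length = 14
  seg 2: (14,0) -> (24,0), length = 10
  seg 3: (24,0) -> (28,0), length = 4
  seg 4: (28,0) -> (36,0), length = 8
Total = 36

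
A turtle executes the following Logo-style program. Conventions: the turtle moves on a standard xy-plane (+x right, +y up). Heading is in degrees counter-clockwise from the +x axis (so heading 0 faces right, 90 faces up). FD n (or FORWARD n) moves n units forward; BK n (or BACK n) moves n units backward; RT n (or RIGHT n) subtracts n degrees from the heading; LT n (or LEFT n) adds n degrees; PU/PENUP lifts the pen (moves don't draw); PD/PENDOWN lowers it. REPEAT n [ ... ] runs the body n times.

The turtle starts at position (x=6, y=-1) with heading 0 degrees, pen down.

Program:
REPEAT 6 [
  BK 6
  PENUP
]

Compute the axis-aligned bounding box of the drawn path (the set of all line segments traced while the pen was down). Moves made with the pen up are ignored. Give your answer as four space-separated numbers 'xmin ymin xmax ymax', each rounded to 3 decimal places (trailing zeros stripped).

Answer: 0 -1 6 -1

Derivation:
Executing turtle program step by step:
Start: pos=(6,-1), heading=0, pen down
REPEAT 6 [
  -- iteration 1/6 --
  BK 6: (6,-1) -> (0,-1) [heading=0, draw]
  PU: pen up
  -- iteration 2/6 --
  BK 6: (0,-1) -> (-6,-1) [heading=0, move]
  PU: pen up
  -- iteration 3/6 --
  BK 6: (-6,-1) -> (-12,-1) [heading=0, move]
  PU: pen up
  -- iteration 4/6 --
  BK 6: (-12,-1) -> (-18,-1) [heading=0, move]
  PU: pen up
  -- iteration 5/6 --
  BK 6: (-18,-1) -> (-24,-1) [heading=0, move]
  PU: pen up
  -- iteration 6/6 --
  BK 6: (-24,-1) -> (-30,-1) [heading=0, move]
  PU: pen up
]
Final: pos=(-30,-1), heading=0, 1 segment(s) drawn

Segment endpoints: x in {0, 6}, y in {-1}
xmin=0, ymin=-1, xmax=6, ymax=-1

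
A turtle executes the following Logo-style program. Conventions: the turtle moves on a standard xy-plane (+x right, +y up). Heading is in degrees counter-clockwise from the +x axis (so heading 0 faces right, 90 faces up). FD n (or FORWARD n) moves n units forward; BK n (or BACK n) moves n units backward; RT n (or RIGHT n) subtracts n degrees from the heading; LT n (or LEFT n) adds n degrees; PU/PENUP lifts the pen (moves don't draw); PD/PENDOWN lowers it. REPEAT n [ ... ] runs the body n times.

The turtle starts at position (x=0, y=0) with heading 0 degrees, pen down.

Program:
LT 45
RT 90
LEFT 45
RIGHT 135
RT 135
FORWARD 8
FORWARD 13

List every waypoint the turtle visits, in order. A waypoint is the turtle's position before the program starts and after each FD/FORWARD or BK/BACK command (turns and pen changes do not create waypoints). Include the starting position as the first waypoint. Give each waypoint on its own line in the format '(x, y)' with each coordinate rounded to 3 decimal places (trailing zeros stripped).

Executing turtle program step by step:
Start: pos=(0,0), heading=0, pen down
LT 45: heading 0 -> 45
RT 90: heading 45 -> 315
LT 45: heading 315 -> 0
RT 135: heading 0 -> 225
RT 135: heading 225 -> 90
FD 8: (0,0) -> (0,8) [heading=90, draw]
FD 13: (0,8) -> (0,21) [heading=90, draw]
Final: pos=(0,21), heading=90, 2 segment(s) drawn
Waypoints (3 total):
(0, 0)
(0, 8)
(0, 21)

Answer: (0, 0)
(0, 8)
(0, 21)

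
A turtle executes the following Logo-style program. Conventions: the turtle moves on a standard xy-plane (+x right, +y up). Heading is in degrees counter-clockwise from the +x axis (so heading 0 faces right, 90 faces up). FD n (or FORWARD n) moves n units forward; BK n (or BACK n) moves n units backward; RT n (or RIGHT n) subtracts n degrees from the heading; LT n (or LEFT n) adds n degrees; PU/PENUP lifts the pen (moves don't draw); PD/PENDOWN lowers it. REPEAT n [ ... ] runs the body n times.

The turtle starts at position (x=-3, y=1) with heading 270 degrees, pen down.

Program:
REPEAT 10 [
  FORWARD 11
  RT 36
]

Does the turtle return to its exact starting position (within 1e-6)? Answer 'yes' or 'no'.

Answer: yes

Derivation:
Executing turtle program step by step:
Start: pos=(-3,1), heading=270, pen down
REPEAT 10 [
  -- iteration 1/10 --
  FD 11: (-3,1) -> (-3,-10) [heading=270, draw]
  RT 36: heading 270 -> 234
  -- iteration 2/10 --
  FD 11: (-3,-10) -> (-9.466,-18.899) [heading=234, draw]
  RT 36: heading 234 -> 198
  -- iteration 3/10 --
  FD 11: (-9.466,-18.899) -> (-19.927,-22.298) [heading=198, draw]
  RT 36: heading 198 -> 162
  -- iteration 4/10 --
  FD 11: (-19.927,-22.298) -> (-30.389,-18.899) [heading=162, draw]
  RT 36: heading 162 -> 126
  -- iteration 5/10 --
  FD 11: (-30.389,-18.899) -> (-36.855,-10) [heading=126, draw]
  RT 36: heading 126 -> 90
  -- iteration 6/10 --
  FD 11: (-36.855,-10) -> (-36.855,1) [heading=90, draw]
  RT 36: heading 90 -> 54
  -- iteration 7/10 --
  FD 11: (-36.855,1) -> (-30.389,9.899) [heading=54, draw]
  RT 36: heading 54 -> 18
  -- iteration 8/10 --
  FD 11: (-30.389,9.899) -> (-19.927,13.298) [heading=18, draw]
  RT 36: heading 18 -> 342
  -- iteration 9/10 --
  FD 11: (-19.927,13.298) -> (-9.466,9.899) [heading=342, draw]
  RT 36: heading 342 -> 306
  -- iteration 10/10 --
  FD 11: (-9.466,9.899) -> (-3,1) [heading=306, draw]
  RT 36: heading 306 -> 270
]
Final: pos=(-3,1), heading=270, 10 segment(s) drawn

Start position: (-3, 1)
Final position: (-3, 1)
Distance = 0; < 1e-6 -> CLOSED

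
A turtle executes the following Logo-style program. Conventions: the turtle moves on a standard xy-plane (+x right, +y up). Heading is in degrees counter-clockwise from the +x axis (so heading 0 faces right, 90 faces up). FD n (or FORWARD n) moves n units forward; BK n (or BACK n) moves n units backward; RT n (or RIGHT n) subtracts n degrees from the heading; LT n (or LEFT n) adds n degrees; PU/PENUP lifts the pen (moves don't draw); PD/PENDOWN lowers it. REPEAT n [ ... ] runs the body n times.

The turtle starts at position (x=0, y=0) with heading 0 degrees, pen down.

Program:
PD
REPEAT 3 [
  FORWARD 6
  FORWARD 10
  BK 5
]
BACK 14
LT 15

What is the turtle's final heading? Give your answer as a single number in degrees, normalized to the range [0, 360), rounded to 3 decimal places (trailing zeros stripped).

Executing turtle program step by step:
Start: pos=(0,0), heading=0, pen down
PD: pen down
REPEAT 3 [
  -- iteration 1/3 --
  FD 6: (0,0) -> (6,0) [heading=0, draw]
  FD 10: (6,0) -> (16,0) [heading=0, draw]
  BK 5: (16,0) -> (11,0) [heading=0, draw]
  -- iteration 2/3 --
  FD 6: (11,0) -> (17,0) [heading=0, draw]
  FD 10: (17,0) -> (27,0) [heading=0, draw]
  BK 5: (27,0) -> (22,0) [heading=0, draw]
  -- iteration 3/3 --
  FD 6: (22,0) -> (28,0) [heading=0, draw]
  FD 10: (28,0) -> (38,0) [heading=0, draw]
  BK 5: (38,0) -> (33,0) [heading=0, draw]
]
BK 14: (33,0) -> (19,0) [heading=0, draw]
LT 15: heading 0 -> 15
Final: pos=(19,0), heading=15, 10 segment(s) drawn

Answer: 15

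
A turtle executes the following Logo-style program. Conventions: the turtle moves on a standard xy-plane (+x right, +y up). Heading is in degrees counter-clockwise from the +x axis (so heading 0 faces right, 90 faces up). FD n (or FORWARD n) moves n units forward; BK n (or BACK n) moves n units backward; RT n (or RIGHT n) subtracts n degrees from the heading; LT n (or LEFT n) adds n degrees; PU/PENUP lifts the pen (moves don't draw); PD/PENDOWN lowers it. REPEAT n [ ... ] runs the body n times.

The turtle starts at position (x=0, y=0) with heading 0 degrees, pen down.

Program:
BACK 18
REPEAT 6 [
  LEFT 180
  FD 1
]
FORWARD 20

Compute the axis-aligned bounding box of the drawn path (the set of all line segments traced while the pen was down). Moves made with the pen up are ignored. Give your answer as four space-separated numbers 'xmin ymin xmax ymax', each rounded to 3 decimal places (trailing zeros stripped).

Answer: -19 0 2 0

Derivation:
Executing turtle program step by step:
Start: pos=(0,0), heading=0, pen down
BK 18: (0,0) -> (-18,0) [heading=0, draw]
REPEAT 6 [
  -- iteration 1/6 --
  LT 180: heading 0 -> 180
  FD 1: (-18,0) -> (-19,0) [heading=180, draw]
  -- iteration 2/6 --
  LT 180: heading 180 -> 0
  FD 1: (-19,0) -> (-18,0) [heading=0, draw]
  -- iteration 3/6 --
  LT 180: heading 0 -> 180
  FD 1: (-18,0) -> (-19,0) [heading=180, draw]
  -- iteration 4/6 --
  LT 180: heading 180 -> 0
  FD 1: (-19,0) -> (-18,0) [heading=0, draw]
  -- iteration 5/6 --
  LT 180: heading 0 -> 180
  FD 1: (-18,0) -> (-19,0) [heading=180, draw]
  -- iteration 6/6 --
  LT 180: heading 180 -> 0
  FD 1: (-19,0) -> (-18,0) [heading=0, draw]
]
FD 20: (-18,0) -> (2,0) [heading=0, draw]
Final: pos=(2,0), heading=0, 8 segment(s) drawn

Segment endpoints: x in {-19, -18, 0, 2}, y in {0, 0, 0, 0, 0, 0, 0, 0}
xmin=-19, ymin=0, xmax=2, ymax=0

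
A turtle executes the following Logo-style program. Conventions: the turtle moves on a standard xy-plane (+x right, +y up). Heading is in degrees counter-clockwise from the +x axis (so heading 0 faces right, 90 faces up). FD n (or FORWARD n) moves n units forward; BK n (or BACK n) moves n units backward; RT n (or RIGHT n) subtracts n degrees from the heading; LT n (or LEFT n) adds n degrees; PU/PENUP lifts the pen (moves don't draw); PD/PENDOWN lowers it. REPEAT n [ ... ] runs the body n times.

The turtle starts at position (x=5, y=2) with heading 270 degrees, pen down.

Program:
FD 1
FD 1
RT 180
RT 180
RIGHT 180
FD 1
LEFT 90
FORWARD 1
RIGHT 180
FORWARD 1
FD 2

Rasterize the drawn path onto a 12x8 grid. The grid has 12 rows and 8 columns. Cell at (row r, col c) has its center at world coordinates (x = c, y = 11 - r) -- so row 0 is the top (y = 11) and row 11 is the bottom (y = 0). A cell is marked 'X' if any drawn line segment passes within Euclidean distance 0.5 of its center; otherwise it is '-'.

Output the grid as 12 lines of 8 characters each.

Segment 0: (5,2) -> (5,1)
Segment 1: (5,1) -> (5,0)
Segment 2: (5,0) -> (5,1)
Segment 3: (5,1) -> (4,1)
Segment 4: (4,1) -> (5,1)
Segment 5: (5,1) -> (7,1)

Answer: --------
--------
--------
--------
--------
--------
--------
--------
--------
-----X--
----XXXX
-----X--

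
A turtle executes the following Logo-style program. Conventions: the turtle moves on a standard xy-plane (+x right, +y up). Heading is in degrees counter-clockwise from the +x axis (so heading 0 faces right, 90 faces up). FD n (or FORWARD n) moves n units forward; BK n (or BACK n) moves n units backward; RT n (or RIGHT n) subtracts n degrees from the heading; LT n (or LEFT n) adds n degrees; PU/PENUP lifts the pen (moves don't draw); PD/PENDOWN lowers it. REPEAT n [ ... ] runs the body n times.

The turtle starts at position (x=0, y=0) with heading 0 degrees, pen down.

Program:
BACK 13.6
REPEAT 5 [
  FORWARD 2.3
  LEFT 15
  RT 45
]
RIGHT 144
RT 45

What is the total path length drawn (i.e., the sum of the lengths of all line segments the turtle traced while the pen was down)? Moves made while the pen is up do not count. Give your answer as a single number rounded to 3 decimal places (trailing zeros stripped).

Answer: 25.1

Derivation:
Executing turtle program step by step:
Start: pos=(0,0), heading=0, pen down
BK 13.6: (0,0) -> (-13.6,0) [heading=0, draw]
REPEAT 5 [
  -- iteration 1/5 --
  FD 2.3: (-13.6,0) -> (-11.3,0) [heading=0, draw]
  LT 15: heading 0 -> 15
  RT 45: heading 15 -> 330
  -- iteration 2/5 --
  FD 2.3: (-11.3,0) -> (-9.308,-1.15) [heading=330, draw]
  LT 15: heading 330 -> 345
  RT 45: heading 345 -> 300
  -- iteration 3/5 --
  FD 2.3: (-9.308,-1.15) -> (-8.158,-3.142) [heading=300, draw]
  LT 15: heading 300 -> 315
  RT 45: heading 315 -> 270
  -- iteration 4/5 --
  FD 2.3: (-8.158,-3.142) -> (-8.158,-5.442) [heading=270, draw]
  LT 15: heading 270 -> 285
  RT 45: heading 285 -> 240
  -- iteration 5/5 --
  FD 2.3: (-8.158,-5.442) -> (-9.308,-7.434) [heading=240, draw]
  LT 15: heading 240 -> 255
  RT 45: heading 255 -> 210
]
RT 144: heading 210 -> 66
RT 45: heading 66 -> 21
Final: pos=(-9.308,-7.434), heading=21, 6 segment(s) drawn

Segment lengths:
  seg 1: (0,0) -> (-13.6,0), length = 13.6
  seg 2: (-13.6,0) -> (-11.3,0), length = 2.3
  seg 3: (-11.3,0) -> (-9.308,-1.15), length = 2.3
  seg 4: (-9.308,-1.15) -> (-8.158,-3.142), length = 2.3
  seg 5: (-8.158,-3.142) -> (-8.158,-5.442), length = 2.3
  seg 6: (-8.158,-5.442) -> (-9.308,-7.434), length = 2.3
Total = 25.1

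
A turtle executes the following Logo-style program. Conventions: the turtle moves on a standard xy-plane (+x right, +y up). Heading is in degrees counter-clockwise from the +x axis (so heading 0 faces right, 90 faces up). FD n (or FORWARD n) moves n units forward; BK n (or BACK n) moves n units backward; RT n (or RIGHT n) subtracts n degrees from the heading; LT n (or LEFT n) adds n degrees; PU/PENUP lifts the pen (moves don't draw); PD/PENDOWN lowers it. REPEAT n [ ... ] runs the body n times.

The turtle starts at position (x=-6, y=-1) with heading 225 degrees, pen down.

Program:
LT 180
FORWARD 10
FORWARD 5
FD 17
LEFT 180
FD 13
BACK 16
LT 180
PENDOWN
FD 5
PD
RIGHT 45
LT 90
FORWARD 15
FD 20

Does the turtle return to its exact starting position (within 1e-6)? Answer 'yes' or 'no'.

Answer: no

Derivation:
Executing turtle program step by step:
Start: pos=(-6,-1), heading=225, pen down
LT 180: heading 225 -> 45
FD 10: (-6,-1) -> (1.071,6.071) [heading=45, draw]
FD 5: (1.071,6.071) -> (4.607,9.607) [heading=45, draw]
FD 17: (4.607,9.607) -> (16.627,21.627) [heading=45, draw]
LT 180: heading 45 -> 225
FD 13: (16.627,21.627) -> (7.435,12.435) [heading=225, draw]
BK 16: (7.435,12.435) -> (18.749,23.749) [heading=225, draw]
LT 180: heading 225 -> 45
PD: pen down
FD 5: (18.749,23.749) -> (22.284,27.284) [heading=45, draw]
PD: pen down
RT 45: heading 45 -> 0
LT 90: heading 0 -> 90
FD 15: (22.284,27.284) -> (22.284,42.284) [heading=90, draw]
FD 20: (22.284,42.284) -> (22.284,62.284) [heading=90, draw]
Final: pos=(22.284,62.284), heading=90, 8 segment(s) drawn

Start position: (-6, -1)
Final position: (22.284, 62.284)
Distance = 69.317; >= 1e-6 -> NOT closed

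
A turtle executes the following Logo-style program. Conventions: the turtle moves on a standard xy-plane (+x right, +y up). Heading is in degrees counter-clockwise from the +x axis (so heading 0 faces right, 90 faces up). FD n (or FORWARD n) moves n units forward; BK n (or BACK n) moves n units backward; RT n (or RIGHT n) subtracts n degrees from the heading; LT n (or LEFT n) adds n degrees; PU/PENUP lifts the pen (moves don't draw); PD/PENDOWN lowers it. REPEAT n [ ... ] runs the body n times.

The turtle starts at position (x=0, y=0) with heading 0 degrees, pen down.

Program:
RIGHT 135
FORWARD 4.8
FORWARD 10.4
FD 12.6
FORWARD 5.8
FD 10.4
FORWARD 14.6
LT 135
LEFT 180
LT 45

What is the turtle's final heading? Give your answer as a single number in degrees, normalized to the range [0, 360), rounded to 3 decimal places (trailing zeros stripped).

Answer: 225

Derivation:
Executing turtle program step by step:
Start: pos=(0,0), heading=0, pen down
RT 135: heading 0 -> 225
FD 4.8: (0,0) -> (-3.394,-3.394) [heading=225, draw]
FD 10.4: (-3.394,-3.394) -> (-10.748,-10.748) [heading=225, draw]
FD 12.6: (-10.748,-10.748) -> (-19.658,-19.658) [heading=225, draw]
FD 5.8: (-19.658,-19.658) -> (-23.759,-23.759) [heading=225, draw]
FD 10.4: (-23.759,-23.759) -> (-31.113,-31.113) [heading=225, draw]
FD 14.6: (-31.113,-31.113) -> (-41.436,-41.436) [heading=225, draw]
LT 135: heading 225 -> 0
LT 180: heading 0 -> 180
LT 45: heading 180 -> 225
Final: pos=(-41.436,-41.436), heading=225, 6 segment(s) drawn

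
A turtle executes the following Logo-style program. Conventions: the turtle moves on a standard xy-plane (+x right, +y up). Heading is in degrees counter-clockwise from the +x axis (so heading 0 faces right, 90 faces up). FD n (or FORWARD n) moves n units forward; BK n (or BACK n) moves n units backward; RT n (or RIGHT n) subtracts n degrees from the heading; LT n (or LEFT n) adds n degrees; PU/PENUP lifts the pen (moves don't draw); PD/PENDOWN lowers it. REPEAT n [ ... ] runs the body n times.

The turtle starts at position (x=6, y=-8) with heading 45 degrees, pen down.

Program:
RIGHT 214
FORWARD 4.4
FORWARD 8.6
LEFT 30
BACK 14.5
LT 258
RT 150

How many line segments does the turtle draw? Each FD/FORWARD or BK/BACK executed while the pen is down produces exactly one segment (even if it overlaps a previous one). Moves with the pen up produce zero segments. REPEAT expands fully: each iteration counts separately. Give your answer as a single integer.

Executing turtle program step by step:
Start: pos=(6,-8), heading=45, pen down
RT 214: heading 45 -> 191
FD 4.4: (6,-8) -> (1.681,-8.84) [heading=191, draw]
FD 8.6: (1.681,-8.84) -> (-6.761,-10.481) [heading=191, draw]
LT 30: heading 191 -> 221
BK 14.5: (-6.761,-10.481) -> (4.182,-0.968) [heading=221, draw]
LT 258: heading 221 -> 119
RT 150: heading 119 -> 329
Final: pos=(4.182,-0.968), heading=329, 3 segment(s) drawn
Segments drawn: 3

Answer: 3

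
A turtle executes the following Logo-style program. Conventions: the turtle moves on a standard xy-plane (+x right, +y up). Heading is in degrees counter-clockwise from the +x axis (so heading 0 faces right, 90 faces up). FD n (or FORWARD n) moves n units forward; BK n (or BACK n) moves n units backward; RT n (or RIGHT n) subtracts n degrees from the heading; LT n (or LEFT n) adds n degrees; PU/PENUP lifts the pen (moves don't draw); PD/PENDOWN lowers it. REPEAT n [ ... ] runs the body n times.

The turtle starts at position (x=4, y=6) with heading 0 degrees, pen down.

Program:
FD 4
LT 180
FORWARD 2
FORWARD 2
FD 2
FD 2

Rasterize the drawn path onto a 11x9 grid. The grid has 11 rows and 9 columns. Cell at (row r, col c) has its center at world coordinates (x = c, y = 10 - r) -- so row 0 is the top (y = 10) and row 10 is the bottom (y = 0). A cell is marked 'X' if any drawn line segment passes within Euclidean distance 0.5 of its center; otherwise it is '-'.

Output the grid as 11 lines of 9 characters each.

Segment 0: (4,6) -> (8,6)
Segment 1: (8,6) -> (6,6)
Segment 2: (6,6) -> (4,6)
Segment 3: (4,6) -> (2,6)
Segment 4: (2,6) -> (0,6)

Answer: ---------
---------
---------
---------
XXXXXXXXX
---------
---------
---------
---------
---------
---------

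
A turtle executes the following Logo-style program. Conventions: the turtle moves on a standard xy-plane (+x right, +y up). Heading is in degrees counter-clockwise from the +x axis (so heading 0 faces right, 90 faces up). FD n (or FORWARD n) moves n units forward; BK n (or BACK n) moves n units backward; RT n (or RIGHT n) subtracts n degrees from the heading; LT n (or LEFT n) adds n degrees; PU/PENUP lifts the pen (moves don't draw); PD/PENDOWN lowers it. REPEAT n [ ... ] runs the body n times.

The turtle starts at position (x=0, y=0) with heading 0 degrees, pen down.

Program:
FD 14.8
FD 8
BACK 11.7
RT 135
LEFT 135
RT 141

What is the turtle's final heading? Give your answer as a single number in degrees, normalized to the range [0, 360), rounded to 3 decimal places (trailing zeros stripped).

Executing turtle program step by step:
Start: pos=(0,0), heading=0, pen down
FD 14.8: (0,0) -> (14.8,0) [heading=0, draw]
FD 8: (14.8,0) -> (22.8,0) [heading=0, draw]
BK 11.7: (22.8,0) -> (11.1,0) [heading=0, draw]
RT 135: heading 0 -> 225
LT 135: heading 225 -> 0
RT 141: heading 0 -> 219
Final: pos=(11.1,0), heading=219, 3 segment(s) drawn

Answer: 219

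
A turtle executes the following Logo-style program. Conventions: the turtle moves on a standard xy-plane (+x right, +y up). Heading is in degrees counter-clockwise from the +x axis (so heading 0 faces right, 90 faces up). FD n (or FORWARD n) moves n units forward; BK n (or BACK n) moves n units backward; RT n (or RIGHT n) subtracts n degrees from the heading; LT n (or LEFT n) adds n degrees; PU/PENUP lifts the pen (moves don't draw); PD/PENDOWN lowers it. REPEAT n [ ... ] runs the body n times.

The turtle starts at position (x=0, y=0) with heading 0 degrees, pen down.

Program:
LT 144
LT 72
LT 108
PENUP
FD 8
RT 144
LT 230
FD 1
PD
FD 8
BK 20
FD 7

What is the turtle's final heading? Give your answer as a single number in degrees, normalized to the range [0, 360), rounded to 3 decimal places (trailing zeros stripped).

Answer: 50

Derivation:
Executing turtle program step by step:
Start: pos=(0,0), heading=0, pen down
LT 144: heading 0 -> 144
LT 72: heading 144 -> 216
LT 108: heading 216 -> 324
PU: pen up
FD 8: (0,0) -> (6.472,-4.702) [heading=324, move]
RT 144: heading 324 -> 180
LT 230: heading 180 -> 50
FD 1: (6.472,-4.702) -> (7.115,-3.936) [heading=50, move]
PD: pen down
FD 8: (7.115,-3.936) -> (12.257,2.192) [heading=50, draw]
BK 20: (12.257,2.192) -> (-0.599,-13.129) [heading=50, draw]
FD 7: (-0.599,-13.129) -> (3.901,-7.766) [heading=50, draw]
Final: pos=(3.901,-7.766), heading=50, 3 segment(s) drawn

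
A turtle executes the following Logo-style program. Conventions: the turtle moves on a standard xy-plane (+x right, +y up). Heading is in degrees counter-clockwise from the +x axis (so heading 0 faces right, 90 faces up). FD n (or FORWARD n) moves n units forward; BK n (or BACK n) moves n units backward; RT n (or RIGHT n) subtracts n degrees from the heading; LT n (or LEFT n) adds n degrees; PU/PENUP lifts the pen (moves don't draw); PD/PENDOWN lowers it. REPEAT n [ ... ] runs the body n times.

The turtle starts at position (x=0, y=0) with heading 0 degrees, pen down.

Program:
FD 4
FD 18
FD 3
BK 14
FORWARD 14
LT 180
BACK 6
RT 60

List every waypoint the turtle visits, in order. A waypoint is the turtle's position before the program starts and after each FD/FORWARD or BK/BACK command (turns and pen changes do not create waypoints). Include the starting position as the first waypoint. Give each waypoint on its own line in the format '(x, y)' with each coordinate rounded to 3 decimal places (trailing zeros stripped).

Executing turtle program step by step:
Start: pos=(0,0), heading=0, pen down
FD 4: (0,0) -> (4,0) [heading=0, draw]
FD 18: (4,0) -> (22,0) [heading=0, draw]
FD 3: (22,0) -> (25,0) [heading=0, draw]
BK 14: (25,0) -> (11,0) [heading=0, draw]
FD 14: (11,0) -> (25,0) [heading=0, draw]
LT 180: heading 0 -> 180
BK 6: (25,0) -> (31,0) [heading=180, draw]
RT 60: heading 180 -> 120
Final: pos=(31,0), heading=120, 6 segment(s) drawn
Waypoints (7 total):
(0, 0)
(4, 0)
(22, 0)
(25, 0)
(11, 0)
(25, 0)
(31, 0)

Answer: (0, 0)
(4, 0)
(22, 0)
(25, 0)
(11, 0)
(25, 0)
(31, 0)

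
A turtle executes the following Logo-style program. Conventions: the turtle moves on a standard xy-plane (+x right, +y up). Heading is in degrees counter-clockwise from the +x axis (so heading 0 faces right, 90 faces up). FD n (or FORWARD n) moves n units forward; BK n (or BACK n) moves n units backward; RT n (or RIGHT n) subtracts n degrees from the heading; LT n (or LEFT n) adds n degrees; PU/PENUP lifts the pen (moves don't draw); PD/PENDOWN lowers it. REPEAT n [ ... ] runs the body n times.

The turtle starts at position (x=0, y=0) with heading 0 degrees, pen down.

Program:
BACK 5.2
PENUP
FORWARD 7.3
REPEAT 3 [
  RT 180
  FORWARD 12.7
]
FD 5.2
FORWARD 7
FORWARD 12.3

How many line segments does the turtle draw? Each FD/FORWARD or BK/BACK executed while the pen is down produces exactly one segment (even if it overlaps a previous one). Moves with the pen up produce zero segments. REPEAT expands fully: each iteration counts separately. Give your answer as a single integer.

Executing turtle program step by step:
Start: pos=(0,0), heading=0, pen down
BK 5.2: (0,0) -> (-5.2,0) [heading=0, draw]
PU: pen up
FD 7.3: (-5.2,0) -> (2.1,0) [heading=0, move]
REPEAT 3 [
  -- iteration 1/3 --
  RT 180: heading 0 -> 180
  FD 12.7: (2.1,0) -> (-10.6,0) [heading=180, move]
  -- iteration 2/3 --
  RT 180: heading 180 -> 0
  FD 12.7: (-10.6,0) -> (2.1,0) [heading=0, move]
  -- iteration 3/3 --
  RT 180: heading 0 -> 180
  FD 12.7: (2.1,0) -> (-10.6,0) [heading=180, move]
]
FD 5.2: (-10.6,0) -> (-15.8,0) [heading=180, move]
FD 7: (-15.8,0) -> (-22.8,0) [heading=180, move]
FD 12.3: (-22.8,0) -> (-35.1,0) [heading=180, move]
Final: pos=(-35.1,0), heading=180, 1 segment(s) drawn
Segments drawn: 1

Answer: 1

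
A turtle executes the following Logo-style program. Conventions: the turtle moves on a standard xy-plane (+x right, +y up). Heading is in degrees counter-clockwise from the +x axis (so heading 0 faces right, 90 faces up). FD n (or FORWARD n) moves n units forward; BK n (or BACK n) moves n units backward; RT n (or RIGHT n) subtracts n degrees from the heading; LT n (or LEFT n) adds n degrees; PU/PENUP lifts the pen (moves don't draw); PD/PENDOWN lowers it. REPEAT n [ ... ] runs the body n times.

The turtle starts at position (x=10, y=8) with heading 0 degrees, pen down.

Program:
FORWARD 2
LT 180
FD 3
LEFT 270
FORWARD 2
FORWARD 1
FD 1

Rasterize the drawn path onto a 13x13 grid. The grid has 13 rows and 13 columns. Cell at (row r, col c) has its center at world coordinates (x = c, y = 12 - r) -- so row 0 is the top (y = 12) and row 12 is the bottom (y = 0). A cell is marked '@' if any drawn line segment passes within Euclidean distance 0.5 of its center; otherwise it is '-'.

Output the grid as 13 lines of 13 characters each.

Segment 0: (10,8) -> (12,8)
Segment 1: (12,8) -> (9,8)
Segment 2: (9,8) -> (9,10)
Segment 3: (9,10) -> (9,11)
Segment 4: (9,11) -> (9,12)

Answer: ---------@---
---------@---
---------@---
---------@---
---------@@@@
-------------
-------------
-------------
-------------
-------------
-------------
-------------
-------------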